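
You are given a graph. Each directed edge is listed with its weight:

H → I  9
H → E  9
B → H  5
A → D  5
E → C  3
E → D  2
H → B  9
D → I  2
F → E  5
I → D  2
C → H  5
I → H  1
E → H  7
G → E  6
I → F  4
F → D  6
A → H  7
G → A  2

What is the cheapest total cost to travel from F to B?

Candidate routes:
F → D → I → H → B: 6+2+1+9 = 18
F → E → D → I → H → B: 5+2+2+1+9 = 19
The minimum is 18 via F → D → I → H → B.

18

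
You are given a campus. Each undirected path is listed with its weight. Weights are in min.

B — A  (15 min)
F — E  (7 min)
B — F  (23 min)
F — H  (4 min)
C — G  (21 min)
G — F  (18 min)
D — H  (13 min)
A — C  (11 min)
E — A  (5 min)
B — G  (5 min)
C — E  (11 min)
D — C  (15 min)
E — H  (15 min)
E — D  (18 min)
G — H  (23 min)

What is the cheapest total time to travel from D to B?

38 min

Shortest distances from D:
D: 0
H: 13  (via D)
C: 15  (via D)
F: 17  (via H)
E: 18  (via D)
A: 23  (via E)
G: 35  (via F)
B: 38  (via A)
Shortest route: D–E–A–B = 38 min.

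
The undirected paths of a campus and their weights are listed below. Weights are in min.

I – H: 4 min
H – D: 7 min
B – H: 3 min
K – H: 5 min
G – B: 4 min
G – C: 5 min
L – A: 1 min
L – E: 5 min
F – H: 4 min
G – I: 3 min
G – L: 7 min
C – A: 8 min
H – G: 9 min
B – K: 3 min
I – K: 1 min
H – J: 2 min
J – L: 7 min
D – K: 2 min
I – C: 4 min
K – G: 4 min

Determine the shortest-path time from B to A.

12 min

Settle nodes by increasing distance from B:
B: 0
H: 3  (via B)
K: 3  (via B)
G: 4  (via B)
I: 4  (via K)
D: 5  (via K)
J: 5  (via H)
F: 7  (via H)
C: 8  (via I)
L: 11  (via G)
A: 12  (via L)
Shortest route: B → G → L → A = 12 min.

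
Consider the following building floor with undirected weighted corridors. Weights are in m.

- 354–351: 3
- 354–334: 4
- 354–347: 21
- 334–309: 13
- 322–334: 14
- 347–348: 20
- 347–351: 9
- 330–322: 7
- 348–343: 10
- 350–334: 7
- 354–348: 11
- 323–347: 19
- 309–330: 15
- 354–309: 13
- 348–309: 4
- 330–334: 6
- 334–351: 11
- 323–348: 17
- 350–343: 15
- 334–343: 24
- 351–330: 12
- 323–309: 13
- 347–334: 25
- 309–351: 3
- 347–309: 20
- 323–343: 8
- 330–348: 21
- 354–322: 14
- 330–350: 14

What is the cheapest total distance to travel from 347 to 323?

19 m

Enumerating some paths:
347 - 351 - 309 - 323: 9+3+13 = 25
347 - 309 - 323: 20+13 = 33
347 - 351 - 309 - 348 - 323: 9+3+4+17 = 33
347 - 323: 19 = 19
The minimum is 19 m via 347 - 323.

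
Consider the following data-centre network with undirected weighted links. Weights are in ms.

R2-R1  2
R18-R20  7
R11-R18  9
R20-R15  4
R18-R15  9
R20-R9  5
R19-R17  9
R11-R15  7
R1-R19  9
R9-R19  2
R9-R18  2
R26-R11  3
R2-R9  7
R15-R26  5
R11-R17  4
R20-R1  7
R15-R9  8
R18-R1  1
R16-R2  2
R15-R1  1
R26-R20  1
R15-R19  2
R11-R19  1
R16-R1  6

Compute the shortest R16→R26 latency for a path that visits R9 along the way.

13 ms

Best R16 to R9: R16–R2–R1–R18–R9 costing 7
Shortest R9→R26: R9–R19–R11–R26 = 6
Total via R9: 7 + 6 = 13 ms.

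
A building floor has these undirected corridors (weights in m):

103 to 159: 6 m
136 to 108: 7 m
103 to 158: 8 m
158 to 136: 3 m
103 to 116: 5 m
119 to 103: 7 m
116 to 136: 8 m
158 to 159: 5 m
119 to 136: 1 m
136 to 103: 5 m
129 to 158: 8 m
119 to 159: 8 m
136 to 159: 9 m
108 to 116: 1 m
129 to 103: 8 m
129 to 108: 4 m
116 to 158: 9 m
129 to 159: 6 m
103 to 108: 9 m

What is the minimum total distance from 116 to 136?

Running Dijkstra from 116:
116: 0
108: 1  (via 116)
129: 5  (via 108)
103: 5  (via 116)
136: 8  (via 116)
Shortest route: 116 → 136 = 8 m.

8 m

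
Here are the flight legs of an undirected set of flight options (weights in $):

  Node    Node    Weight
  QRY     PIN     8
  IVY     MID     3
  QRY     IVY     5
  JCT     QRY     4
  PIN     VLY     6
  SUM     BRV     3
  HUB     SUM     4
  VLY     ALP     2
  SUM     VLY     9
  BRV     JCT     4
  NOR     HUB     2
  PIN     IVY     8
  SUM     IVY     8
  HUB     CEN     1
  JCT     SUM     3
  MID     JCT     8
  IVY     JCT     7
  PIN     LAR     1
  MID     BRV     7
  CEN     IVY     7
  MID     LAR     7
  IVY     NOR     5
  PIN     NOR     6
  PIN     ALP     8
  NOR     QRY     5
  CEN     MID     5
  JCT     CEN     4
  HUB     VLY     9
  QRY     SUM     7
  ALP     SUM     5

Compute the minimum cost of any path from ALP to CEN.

Running Dijkstra from ALP:
ALP: 0
VLY: 2  (via ALP)
SUM: 5  (via ALP)
BRV: 8  (via SUM)
PIN: 8  (via ALP)
JCT: 8  (via SUM)
HUB: 9  (via SUM)
LAR: 9  (via PIN)
CEN: 10  (via HUB)
Shortest route: ALP–SUM–HUB–CEN = $10.

$10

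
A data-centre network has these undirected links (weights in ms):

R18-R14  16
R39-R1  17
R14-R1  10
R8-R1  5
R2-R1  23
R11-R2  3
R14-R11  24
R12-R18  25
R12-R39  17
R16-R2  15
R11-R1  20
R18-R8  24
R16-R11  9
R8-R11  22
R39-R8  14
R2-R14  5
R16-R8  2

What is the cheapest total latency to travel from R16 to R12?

33 ms

Running Dijkstra from R16:
R16: 0
R8: 2  (via R16)
R1: 7  (via R8)
R11: 9  (via R16)
R2: 12  (via R11)
R39: 16  (via R8)
R14: 17  (via R1)
R18: 26  (via R8)
R12: 33  (via R39)
Shortest route: R16 → R8 → R39 → R12 = 33 ms.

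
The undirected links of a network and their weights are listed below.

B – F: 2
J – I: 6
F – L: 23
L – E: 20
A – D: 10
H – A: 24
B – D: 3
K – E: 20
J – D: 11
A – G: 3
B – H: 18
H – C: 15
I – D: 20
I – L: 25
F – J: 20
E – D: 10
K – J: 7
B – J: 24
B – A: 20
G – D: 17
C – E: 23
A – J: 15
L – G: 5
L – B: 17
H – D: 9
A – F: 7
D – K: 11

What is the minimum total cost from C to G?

37

Enumerating some paths:
C - H - D - B - F - A - G: 15+9+3+2+7+3 = 39
C - H - D - A - G: 15+9+10+3 = 37
The minimum is 37 via C - H - D - A - G.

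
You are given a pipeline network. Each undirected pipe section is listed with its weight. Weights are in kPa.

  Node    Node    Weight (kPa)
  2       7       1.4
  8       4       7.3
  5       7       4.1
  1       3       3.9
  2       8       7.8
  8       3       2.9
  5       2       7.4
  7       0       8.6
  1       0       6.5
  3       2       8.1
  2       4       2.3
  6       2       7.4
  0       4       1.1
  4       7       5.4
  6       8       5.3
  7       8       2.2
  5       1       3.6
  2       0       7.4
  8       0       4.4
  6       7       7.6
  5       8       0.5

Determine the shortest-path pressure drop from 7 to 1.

6.3 kPa

Compare a few routes:
7–5–1: 4.1+3.6 = 7.7
7–8–3–1: 2.2+2.9+3.9 = 9
7–8–5–1: 2.2+0.5+3.6 = 6.3
The minimum is 6.3 kPa via 7–8–5–1.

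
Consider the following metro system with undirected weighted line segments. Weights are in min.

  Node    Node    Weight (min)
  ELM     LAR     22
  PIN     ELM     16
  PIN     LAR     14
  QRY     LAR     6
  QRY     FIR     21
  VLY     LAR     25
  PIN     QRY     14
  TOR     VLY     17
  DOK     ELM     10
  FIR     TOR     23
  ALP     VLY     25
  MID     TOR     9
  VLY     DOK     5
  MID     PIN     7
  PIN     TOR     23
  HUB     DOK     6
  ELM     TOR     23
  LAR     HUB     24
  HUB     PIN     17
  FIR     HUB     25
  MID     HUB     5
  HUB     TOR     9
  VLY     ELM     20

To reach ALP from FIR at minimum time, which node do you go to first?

HUB

Compare a few routes:
FIR → HUB → DOK → VLY → ALP: 25+6+5+25 = 61
FIR → TOR → HUB → DOK → VLY → ALP: 23+9+6+5+25 = 68
FIR → TOR → VLY → ALP: 23+17+25 = 65
Cheapest is FIR → HUB → DOK → VLY → ALP at 61 min.
So from FIR the first move is to HUB.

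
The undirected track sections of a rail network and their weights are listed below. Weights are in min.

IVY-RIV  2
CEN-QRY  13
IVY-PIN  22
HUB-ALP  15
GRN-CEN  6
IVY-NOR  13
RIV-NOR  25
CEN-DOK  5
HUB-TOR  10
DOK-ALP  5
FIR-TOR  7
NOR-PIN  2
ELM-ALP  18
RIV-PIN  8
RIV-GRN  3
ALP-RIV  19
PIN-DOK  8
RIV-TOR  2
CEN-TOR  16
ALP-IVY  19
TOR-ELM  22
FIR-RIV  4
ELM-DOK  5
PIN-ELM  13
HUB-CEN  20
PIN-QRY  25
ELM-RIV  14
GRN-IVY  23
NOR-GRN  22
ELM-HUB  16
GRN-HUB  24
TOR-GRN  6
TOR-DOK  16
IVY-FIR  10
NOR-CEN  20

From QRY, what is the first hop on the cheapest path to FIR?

CEN

Enumerating some paths:
QRY–CEN–GRN–RIV–FIR: 13+6+3+4 = 26
QRY–CEN–GRN–RIV–TOR–FIR: 13+6+3+2+7 = 31
QRY–CEN–GRN–TOR–RIV–FIR: 13+6+6+2+4 = 31
Cheapest is QRY–CEN–GRN–RIV–FIR at 26 min.
So from QRY the first move is to CEN.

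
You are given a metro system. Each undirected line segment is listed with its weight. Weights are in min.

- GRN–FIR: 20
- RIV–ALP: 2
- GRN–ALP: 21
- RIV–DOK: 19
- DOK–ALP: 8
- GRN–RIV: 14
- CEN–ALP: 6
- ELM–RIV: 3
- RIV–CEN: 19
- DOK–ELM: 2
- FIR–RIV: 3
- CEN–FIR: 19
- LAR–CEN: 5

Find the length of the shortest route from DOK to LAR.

Enumerating some paths:
DOK - ELM - RIV - ALP - CEN - LAR: 2+3+2+6+5 = 18
DOK - ALP - CEN - LAR: 8+6+5 = 19
Cheapest is DOK - ELM - RIV - ALP - CEN - LAR at 18 min.

18 min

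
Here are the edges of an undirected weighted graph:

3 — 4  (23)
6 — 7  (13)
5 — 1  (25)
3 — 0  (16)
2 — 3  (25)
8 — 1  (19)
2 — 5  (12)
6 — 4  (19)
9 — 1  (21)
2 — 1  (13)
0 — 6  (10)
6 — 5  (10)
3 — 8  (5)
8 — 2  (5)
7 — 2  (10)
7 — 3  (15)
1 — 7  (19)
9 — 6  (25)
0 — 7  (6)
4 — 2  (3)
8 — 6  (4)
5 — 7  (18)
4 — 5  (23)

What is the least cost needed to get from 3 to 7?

15

Running Dijkstra from 3:
3: 0
8: 5  (via 3)
6: 9  (via 8)
2: 10  (via 8)
4: 13  (via 2)
7: 15  (via 3)
Shortest route: 3–7 = 15.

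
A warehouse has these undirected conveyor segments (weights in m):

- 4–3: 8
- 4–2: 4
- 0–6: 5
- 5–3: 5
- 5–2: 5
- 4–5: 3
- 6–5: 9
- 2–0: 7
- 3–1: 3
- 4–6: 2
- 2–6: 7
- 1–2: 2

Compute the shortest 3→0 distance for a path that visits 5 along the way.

Shortest 3→5: 3–5 = 5
Shortest 5→0: 5–4–6–0 = 10
Total via 5: 5 + 10 = 15 m.

15 m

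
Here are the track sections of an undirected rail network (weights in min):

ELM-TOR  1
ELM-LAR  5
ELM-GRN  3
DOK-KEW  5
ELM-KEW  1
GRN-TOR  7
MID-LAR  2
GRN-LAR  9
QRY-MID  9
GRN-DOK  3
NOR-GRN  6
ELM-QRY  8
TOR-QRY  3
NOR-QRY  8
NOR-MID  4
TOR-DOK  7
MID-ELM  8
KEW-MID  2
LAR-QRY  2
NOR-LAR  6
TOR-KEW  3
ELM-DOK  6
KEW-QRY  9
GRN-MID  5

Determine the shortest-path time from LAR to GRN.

Shortest distances from LAR:
LAR: 0
MID: 2  (via LAR)
QRY: 2  (via LAR)
KEW: 4  (via MID)
TOR: 5  (via QRY)
ELM: 5  (via LAR)
NOR: 6  (via LAR)
GRN: 7  (via MID)
Shortest route: LAR → MID → GRN = 7 min.

7 min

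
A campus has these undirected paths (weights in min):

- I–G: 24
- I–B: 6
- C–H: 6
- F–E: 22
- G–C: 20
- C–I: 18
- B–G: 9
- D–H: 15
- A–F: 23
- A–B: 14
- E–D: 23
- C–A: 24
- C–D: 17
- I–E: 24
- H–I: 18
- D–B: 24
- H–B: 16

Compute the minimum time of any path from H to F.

53 min

Candidate routes:
H - D - E - F: 15+23+22 = 60
H - C - A - F: 6+24+23 = 53
The minimum is 53 min via H - C - A - F.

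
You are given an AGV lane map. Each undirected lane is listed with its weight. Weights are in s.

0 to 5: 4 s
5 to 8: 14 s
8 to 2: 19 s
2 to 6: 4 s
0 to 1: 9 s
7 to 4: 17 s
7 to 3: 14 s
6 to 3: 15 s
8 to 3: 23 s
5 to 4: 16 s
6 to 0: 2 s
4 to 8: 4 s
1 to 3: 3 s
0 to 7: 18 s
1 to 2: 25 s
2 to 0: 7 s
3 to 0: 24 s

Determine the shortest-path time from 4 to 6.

Shortest distances from 4:
4: 0
8: 4  (via 4)
5: 16  (via 4)
7: 17  (via 4)
0: 20  (via 5)
6: 22  (via 0)
Shortest route: 4 → 5 → 0 → 6 = 22 s.

22 s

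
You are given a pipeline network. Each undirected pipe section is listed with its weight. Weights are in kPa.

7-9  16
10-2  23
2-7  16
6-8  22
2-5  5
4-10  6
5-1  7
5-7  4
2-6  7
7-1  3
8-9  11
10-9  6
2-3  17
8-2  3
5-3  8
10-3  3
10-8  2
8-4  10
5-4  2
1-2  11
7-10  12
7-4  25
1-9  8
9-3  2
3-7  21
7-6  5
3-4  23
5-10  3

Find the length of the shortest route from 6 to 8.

Shortest distances from 6:
6: 0
7: 5  (via 6)
2: 7  (via 6)
1: 8  (via 7)
5: 9  (via 7)
8: 10  (via 2)
Shortest route: 6–2–8 = 10 kPa.

10 kPa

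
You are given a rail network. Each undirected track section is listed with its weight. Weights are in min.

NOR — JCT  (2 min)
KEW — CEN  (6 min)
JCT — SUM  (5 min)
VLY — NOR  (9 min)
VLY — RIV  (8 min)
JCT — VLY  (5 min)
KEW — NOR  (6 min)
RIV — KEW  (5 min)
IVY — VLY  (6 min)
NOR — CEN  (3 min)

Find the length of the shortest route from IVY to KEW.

19 min

Candidate routes:
IVY - VLY - JCT - NOR - KEW: 6+5+2+6 = 19
IVY - VLY - NOR - KEW: 6+9+6 = 21
The minimum is 19 min via IVY - VLY - JCT - NOR - KEW.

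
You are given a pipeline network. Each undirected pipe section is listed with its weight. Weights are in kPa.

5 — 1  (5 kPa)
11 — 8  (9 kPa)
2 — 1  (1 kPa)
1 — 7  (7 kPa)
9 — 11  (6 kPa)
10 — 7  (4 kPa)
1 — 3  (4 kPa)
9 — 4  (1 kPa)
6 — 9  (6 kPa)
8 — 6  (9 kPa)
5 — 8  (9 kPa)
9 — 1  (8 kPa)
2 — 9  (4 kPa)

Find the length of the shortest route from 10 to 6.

Running Dijkstra from 10:
10: 0
7: 4  (via 10)
1: 11  (via 7)
2: 12  (via 1)
3: 15  (via 1)
5: 16  (via 1)
9: 16  (via 2)
4: 17  (via 9)
6: 22  (via 9)
Shortest route: 10–7–1–2–9–6 = 22 kPa.

22 kPa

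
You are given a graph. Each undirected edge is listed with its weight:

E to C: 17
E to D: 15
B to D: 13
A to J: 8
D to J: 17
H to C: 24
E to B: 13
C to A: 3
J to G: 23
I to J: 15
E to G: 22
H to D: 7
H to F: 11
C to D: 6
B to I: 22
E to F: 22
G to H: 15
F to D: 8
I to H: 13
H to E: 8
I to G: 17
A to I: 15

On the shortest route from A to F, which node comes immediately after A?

C

Compare a few routes:
A → C → D → F: 3+6+8 = 17
A → C → D → H → F: 3+6+7+11 = 27
Cheapest is A → C → D → F at 17.
So from A the first move is to C.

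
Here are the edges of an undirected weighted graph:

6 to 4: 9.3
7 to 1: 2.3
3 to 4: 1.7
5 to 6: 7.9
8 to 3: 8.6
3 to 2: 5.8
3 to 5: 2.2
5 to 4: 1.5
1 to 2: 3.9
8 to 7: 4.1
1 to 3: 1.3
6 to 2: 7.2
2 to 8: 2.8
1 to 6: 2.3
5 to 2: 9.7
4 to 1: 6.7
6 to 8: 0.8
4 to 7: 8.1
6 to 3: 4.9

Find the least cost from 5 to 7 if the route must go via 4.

6.8

Shortest 5→4: 5–4 = 1.5
Best 4 to 7: 4–3–1–7 costing 5.3
Total via 4: 1.5 + 5.3 = 6.8.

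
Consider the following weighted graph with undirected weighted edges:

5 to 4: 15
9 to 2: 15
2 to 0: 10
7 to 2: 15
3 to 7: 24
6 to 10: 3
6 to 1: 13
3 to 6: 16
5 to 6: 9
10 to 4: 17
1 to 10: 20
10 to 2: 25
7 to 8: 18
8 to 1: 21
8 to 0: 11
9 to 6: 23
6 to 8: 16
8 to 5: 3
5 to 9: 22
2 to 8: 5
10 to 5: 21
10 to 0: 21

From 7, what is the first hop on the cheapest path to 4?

Compare a few routes:
7–2–8–5–4: 15+5+3+15 = 38
7–8–5–4: 18+3+15 = 36
7–8–5–6–10–4: 18+3+9+3+17 = 50
The minimum is 36 via 7–8–5–4.
So from 7 the first move is to 8.

8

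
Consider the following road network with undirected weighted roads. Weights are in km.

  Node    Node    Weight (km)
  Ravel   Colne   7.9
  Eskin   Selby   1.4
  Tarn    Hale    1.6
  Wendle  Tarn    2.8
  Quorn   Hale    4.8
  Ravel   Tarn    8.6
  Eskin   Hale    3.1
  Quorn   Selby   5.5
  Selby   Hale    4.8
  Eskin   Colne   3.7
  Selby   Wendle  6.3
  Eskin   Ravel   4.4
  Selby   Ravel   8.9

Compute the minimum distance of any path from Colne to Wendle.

11.2 km

Settle nodes by increasing distance from Colne:
Colne: 0
Eskin: 3.7  (via Colne)
Selby: 5.1  (via Eskin)
Hale: 6.8  (via Eskin)
Ravel: 7.9  (via Colne)
Tarn: 8.4  (via Hale)
Quorn: 10.6  (via Selby)
Wendle: 11.2  (via Tarn)
Shortest route: Colne–Eskin–Hale–Tarn–Wendle = 11.2 km.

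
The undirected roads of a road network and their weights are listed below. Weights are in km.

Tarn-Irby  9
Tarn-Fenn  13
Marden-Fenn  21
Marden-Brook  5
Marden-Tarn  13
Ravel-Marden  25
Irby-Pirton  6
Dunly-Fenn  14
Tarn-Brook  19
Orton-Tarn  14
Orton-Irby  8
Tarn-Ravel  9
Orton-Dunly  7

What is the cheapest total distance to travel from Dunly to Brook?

Candidate routes:
Dunly → Orton → Tarn → Marden → Brook: 7+14+13+5 = 39
Dunly → Fenn → Marden → Brook: 14+21+5 = 40
Dunly → Orton → Tarn → Brook: 7+14+19 = 40
Cheapest is Dunly → Orton → Tarn → Marden → Brook at 39 km.

39 km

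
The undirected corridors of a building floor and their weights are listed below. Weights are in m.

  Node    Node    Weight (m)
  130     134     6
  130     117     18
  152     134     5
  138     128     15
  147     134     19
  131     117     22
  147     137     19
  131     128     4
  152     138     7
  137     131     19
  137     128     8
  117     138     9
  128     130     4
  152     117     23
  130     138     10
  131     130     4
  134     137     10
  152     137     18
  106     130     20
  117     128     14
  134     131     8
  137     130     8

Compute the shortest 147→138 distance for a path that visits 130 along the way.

Shortest 147→130: 147 → 134 → 130 = 25
Shortest 130→138: 130 → 138 = 10
Total via 130: 25 + 10 = 35 m.

35 m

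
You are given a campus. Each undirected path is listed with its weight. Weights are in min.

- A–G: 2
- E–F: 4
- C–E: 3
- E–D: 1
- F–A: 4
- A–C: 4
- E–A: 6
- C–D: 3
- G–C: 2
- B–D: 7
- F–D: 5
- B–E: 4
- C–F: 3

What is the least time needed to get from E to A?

Settle nodes by increasing distance from E:
E: 0
D: 1  (via E)
C: 3  (via E)
B: 4  (via E)
F: 4  (via E)
G: 5  (via C)
A: 6  (via E)
Shortest route: E → A = 6 min.

6 min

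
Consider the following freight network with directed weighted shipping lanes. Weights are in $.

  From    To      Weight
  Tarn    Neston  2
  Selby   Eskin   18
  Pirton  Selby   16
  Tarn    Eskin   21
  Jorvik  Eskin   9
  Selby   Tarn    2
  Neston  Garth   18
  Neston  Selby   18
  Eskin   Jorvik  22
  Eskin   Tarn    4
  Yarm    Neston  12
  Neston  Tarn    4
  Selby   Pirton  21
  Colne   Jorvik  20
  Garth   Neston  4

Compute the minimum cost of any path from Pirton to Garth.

Candidate routes:
Pirton - Selby - Tarn - Neston - Garth: 16+2+2+18 = 38
Pirton - Selby - Eskin - Tarn - Neston - Garth: 16+18+4+2+18 = 58
The minimum is $38 via Pirton - Selby - Tarn - Neston - Garth.

$38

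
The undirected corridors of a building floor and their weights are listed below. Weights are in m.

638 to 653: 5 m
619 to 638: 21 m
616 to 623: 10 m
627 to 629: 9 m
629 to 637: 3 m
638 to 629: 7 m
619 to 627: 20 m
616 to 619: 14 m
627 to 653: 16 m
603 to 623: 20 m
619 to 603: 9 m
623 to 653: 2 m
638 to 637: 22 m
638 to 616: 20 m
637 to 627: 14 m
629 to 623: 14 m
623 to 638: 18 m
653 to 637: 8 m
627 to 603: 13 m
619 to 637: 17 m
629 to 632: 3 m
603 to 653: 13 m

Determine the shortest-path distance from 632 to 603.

25 m

Enumerating some paths:
632–629–637–653–603: 3+3+8+13 = 27
632–629–627–603: 3+9+13 = 25
Cheapest is 632–629–627–603 at 25 m.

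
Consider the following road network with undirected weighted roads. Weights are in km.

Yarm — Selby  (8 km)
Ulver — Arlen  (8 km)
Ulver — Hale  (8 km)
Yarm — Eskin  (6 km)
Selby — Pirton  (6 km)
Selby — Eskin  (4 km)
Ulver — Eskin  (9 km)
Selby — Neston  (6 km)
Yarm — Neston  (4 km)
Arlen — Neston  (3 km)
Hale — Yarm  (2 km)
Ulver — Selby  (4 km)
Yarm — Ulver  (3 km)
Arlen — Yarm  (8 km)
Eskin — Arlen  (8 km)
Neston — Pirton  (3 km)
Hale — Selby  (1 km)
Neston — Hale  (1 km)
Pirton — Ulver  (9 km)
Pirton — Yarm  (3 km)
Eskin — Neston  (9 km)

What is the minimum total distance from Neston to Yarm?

Shortest distances from Neston:
Neston: 0
Hale: 1  (via Neston)
Selby: 2  (via Hale)
Arlen: 3  (via Neston)
Yarm: 3  (via Hale)
Shortest route: Neston–Hale–Yarm = 3 km.

3 km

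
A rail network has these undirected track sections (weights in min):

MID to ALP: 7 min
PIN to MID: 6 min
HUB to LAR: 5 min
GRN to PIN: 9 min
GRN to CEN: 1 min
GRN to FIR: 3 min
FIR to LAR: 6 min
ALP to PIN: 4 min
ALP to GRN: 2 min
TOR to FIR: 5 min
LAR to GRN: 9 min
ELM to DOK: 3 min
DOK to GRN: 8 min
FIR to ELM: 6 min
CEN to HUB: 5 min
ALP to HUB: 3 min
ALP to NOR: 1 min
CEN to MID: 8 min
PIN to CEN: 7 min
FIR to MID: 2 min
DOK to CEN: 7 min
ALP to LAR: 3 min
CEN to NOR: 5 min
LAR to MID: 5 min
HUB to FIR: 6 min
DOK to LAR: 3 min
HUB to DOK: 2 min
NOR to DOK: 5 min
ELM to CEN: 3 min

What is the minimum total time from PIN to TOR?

13 min

Enumerating some paths:
PIN → MID → FIR → TOR: 6+2+5 = 13
PIN → CEN → GRN → FIR → TOR: 7+1+3+5 = 16
PIN → ALP → GRN → FIR → TOR: 4+2+3+5 = 14
The minimum is 13 min via PIN → MID → FIR → TOR.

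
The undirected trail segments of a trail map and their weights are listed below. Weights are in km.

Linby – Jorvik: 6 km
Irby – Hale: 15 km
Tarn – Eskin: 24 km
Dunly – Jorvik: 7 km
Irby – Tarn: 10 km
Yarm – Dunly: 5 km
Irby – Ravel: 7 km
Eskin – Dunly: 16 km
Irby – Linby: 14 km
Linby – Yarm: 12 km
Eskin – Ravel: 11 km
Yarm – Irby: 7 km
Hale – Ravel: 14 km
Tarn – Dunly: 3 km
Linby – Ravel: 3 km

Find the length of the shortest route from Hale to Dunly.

27 km

Candidate routes:
Hale → Irby → Yarm → Dunly: 15+7+5 = 27
Hale → Ravel → Linby → Jorvik → Dunly: 14+3+6+7 = 30
Hale → Irby → Tarn → Dunly: 15+10+3 = 28
Hale → Ravel → Irby → Yarm → Dunly: 14+7+7+5 = 33
The minimum is 27 km via Hale → Irby → Yarm → Dunly.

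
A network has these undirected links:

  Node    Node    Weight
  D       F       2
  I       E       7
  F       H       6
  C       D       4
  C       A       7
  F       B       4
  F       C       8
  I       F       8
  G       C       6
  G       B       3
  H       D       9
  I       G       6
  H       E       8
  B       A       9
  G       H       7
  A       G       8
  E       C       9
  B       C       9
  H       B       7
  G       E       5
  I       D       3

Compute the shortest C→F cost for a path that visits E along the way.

Best C to E: C → E costing 9
Shortest E→F: E → G → B → F = 12
Total via E: 9 + 12 = 21.

21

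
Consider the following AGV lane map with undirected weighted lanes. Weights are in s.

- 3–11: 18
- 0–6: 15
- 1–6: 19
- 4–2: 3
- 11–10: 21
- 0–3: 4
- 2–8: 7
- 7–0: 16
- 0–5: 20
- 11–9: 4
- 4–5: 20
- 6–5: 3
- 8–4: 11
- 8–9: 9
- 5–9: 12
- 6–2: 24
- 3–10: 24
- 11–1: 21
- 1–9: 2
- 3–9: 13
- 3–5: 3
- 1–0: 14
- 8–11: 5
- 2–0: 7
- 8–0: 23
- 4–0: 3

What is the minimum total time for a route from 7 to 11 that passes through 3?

Best 7 to 3: 7 → 0 → 3 costing 20
Best 3 to 11: 3 → 9 → 11 costing 17
Total via 3: 20 + 17 = 37 s.

37 s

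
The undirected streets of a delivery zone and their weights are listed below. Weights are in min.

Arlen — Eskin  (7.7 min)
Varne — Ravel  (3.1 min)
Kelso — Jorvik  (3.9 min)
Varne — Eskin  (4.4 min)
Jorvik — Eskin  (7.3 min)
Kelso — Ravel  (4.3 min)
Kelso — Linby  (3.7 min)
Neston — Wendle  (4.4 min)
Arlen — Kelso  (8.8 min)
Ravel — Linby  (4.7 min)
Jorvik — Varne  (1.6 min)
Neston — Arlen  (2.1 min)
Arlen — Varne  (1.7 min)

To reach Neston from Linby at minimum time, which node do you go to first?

Compare a few routes:
Linby–Kelso–Jorvik–Varne–Arlen–Neston: 3.7+3.9+1.6+1.7+2.1 = 13
Linby–Ravel–Varne–Arlen–Neston: 4.7+3.1+1.7+2.1 = 11.6
Linby–Kelso–Arlen–Neston: 3.7+8.8+2.1 = 14.6
Cheapest is Linby–Ravel–Varne–Arlen–Neston at 11.6 min.
So from Linby the first move is to Ravel.

Ravel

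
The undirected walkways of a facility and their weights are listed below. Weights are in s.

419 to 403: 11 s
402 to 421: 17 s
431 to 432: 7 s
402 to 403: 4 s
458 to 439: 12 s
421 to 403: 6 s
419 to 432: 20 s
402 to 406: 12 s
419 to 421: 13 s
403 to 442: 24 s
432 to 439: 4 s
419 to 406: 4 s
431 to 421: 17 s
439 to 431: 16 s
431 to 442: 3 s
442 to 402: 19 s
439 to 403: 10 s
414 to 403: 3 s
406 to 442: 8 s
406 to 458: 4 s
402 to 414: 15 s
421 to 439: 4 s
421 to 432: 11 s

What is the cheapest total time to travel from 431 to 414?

Settle nodes by increasing distance from 431:
431: 0
442: 3  (via 431)
432: 7  (via 431)
406: 11  (via 442)
439: 11  (via 432)
458: 15  (via 406)
419: 15  (via 406)
421: 15  (via 439)
403: 21  (via 439)
402: 22  (via 442)
414: 24  (via 403)
Shortest route: 431–432–439–403–414 = 24 s.

24 s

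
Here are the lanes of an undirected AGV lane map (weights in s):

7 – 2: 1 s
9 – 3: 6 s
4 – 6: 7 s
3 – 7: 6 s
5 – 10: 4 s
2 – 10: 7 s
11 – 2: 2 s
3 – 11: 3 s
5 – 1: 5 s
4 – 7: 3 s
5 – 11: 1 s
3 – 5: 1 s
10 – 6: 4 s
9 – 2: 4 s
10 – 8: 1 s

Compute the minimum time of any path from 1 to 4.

Compare a few routes:
1 - 5 - 3 - 7 - 4: 5+1+6+3 = 15
1 - 5 - 11 - 2 - 7 - 4: 5+1+2+1+3 = 12
The minimum is 12 s via 1 - 5 - 11 - 2 - 7 - 4.

12 s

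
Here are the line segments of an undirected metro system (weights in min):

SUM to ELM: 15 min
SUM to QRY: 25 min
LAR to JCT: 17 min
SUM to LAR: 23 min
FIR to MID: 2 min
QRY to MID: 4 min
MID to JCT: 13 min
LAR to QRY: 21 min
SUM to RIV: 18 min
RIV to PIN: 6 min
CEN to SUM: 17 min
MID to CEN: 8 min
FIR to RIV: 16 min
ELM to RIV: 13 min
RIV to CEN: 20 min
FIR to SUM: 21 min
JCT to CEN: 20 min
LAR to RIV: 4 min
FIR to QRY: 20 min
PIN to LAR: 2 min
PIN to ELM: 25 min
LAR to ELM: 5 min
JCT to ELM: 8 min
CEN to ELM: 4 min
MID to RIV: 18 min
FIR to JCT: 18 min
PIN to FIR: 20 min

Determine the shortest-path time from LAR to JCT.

13 min

Compare a few routes:
LAR–ELM–JCT: 5+8 = 13
LAR–JCT: 17 = 17
The minimum is 13 min via LAR–ELM–JCT.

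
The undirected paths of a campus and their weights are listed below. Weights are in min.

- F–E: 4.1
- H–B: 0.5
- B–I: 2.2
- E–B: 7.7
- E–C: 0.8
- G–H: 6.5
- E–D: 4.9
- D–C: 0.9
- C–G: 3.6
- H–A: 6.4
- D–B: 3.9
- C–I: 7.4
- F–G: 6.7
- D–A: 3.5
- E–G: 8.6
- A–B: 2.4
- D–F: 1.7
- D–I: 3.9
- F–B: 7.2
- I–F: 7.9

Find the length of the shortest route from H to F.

Enumerating some paths:
H–B–F: 0.5+7.2 = 7.7
H–B–D–F: 0.5+3.9+1.7 = 6.1
Cheapest is H–B–D–F at 6.1 min.

6.1 min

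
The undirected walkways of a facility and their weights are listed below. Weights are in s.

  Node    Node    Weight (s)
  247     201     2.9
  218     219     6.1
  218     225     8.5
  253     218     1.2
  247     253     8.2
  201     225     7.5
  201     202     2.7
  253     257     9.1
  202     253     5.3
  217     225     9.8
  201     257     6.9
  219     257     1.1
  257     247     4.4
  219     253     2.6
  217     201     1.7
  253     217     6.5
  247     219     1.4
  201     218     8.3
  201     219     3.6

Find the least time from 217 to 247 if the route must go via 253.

Shortest 217→253: 217–253 = 6.5
Best 253 to 247: 253–219–247 costing 4
Total via 253: 6.5 + 4 = 10.5 s.

10.5 s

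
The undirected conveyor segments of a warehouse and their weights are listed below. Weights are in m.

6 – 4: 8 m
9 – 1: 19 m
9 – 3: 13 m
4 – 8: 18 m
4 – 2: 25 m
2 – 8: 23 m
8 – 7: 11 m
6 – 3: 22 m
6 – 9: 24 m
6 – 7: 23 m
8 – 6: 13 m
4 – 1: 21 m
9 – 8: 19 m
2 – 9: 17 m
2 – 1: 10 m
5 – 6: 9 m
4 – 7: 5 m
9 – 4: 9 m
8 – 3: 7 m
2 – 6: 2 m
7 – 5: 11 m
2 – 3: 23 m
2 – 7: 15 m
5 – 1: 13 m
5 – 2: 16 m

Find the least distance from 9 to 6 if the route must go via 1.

Shortest 9→1: 9–1 = 19
Shortest 1→6: 1–2–6 = 12
Total via 1: 19 + 12 = 31 m.

31 m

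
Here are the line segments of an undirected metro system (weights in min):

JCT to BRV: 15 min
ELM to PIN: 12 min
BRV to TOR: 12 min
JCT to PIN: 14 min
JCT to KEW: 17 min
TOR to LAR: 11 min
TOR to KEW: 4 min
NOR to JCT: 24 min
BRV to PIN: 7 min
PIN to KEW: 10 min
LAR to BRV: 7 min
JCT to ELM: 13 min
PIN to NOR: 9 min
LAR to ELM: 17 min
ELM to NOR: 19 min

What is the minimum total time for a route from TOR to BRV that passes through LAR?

18 min

Best TOR to LAR: TOR–LAR costing 11
Best LAR to BRV: LAR–BRV costing 7
Total via LAR: 11 + 7 = 18 min.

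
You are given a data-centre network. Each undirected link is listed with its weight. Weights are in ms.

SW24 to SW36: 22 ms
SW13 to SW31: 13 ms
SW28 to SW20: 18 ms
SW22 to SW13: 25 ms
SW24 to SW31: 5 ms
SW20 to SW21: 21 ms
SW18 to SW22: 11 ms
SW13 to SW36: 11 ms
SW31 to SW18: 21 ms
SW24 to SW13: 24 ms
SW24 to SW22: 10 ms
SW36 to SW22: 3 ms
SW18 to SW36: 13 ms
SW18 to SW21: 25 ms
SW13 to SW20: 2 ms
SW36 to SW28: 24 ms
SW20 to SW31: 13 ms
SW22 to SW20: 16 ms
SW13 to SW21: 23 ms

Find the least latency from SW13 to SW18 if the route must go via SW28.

Best SW13 to SW28: SW13–SW20–SW28 costing 20
Best SW28 to SW18: SW28–SW36–SW18 costing 37
Total via SW28: 20 + 37 = 57 ms.

57 ms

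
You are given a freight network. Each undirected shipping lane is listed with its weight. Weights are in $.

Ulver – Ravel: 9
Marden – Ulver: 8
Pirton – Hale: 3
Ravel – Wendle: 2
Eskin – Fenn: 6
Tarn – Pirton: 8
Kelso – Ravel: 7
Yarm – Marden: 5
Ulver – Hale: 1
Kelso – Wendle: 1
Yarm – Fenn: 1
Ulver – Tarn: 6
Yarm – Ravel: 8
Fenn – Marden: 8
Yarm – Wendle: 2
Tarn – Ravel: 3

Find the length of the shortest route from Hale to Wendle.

Shortest distances from Hale:
Hale: 0
Ulver: 1  (via Hale)
Pirton: 3  (via Hale)
Tarn: 7  (via Ulver)
Marden: 9  (via Ulver)
Ravel: 10  (via Ulver)
Wendle: 12  (via Ravel)
Shortest route: Hale–Ulver–Ravel–Wendle = $12.

$12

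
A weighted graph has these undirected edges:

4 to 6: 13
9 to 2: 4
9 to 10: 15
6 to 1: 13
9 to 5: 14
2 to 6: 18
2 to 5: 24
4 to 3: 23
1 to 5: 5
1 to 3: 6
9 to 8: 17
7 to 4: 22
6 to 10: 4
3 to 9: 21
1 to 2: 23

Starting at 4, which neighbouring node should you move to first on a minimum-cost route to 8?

Compare a few routes:
4–6–10–9–8: 13+4+15+17 = 49
4–3–9–8: 23+21+17 = 61
4–6–2–9–8: 13+18+4+17 = 52
Cheapest is 4–6–10–9–8 at 49.
So from 4 the first move is to 6.

6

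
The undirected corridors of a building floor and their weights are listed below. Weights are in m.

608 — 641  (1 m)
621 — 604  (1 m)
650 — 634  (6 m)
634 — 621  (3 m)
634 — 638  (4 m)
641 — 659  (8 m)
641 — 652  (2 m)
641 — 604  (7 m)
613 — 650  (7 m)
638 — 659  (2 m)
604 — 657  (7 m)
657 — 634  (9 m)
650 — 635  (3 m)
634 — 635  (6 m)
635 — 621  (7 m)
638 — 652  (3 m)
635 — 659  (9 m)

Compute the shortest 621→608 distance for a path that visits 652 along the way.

13 m

Best 621 to 652: 621–634–638–652 costing 10
Best 652 to 608: 652–641–608 costing 3
Total via 652: 10 + 3 = 13 m.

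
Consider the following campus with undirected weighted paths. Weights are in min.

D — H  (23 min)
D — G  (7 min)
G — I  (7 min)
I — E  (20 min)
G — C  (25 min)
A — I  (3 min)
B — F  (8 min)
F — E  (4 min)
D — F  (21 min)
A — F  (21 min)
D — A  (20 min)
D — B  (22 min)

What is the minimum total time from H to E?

48 min

Candidate routes:
H → D → B → F → E: 23+22+8+4 = 57
H → D → G → I → A → F → E: 23+7+7+3+21+4 = 65
H → D → F → E: 23+21+4 = 48
H → D → G → I → E: 23+7+7+20 = 57
Cheapest is H → D → F → E at 48 min.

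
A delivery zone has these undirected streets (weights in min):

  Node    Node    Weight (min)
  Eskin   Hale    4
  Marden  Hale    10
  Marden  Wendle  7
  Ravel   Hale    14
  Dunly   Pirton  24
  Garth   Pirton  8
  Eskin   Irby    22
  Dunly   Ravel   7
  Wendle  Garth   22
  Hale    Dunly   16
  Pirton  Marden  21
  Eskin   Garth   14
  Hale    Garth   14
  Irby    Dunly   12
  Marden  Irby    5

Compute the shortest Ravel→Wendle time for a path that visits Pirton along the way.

Shortest Ravel→Pirton: Ravel–Dunly–Pirton = 31
Best Pirton to Wendle: Pirton–Marden–Wendle costing 28
Total via Pirton: 31 + 28 = 59 min.

59 min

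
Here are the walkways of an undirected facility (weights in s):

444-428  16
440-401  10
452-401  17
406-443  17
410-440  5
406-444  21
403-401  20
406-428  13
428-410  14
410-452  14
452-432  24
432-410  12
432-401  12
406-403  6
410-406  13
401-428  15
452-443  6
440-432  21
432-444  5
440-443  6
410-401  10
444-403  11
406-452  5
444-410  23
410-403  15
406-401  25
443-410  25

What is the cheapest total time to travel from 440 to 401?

10 s

Shortest distances from 440:
440: 0
410: 5  (via 440)
443: 6  (via 440)
401: 10  (via 440)
Shortest route: 440 → 401 = 10 s.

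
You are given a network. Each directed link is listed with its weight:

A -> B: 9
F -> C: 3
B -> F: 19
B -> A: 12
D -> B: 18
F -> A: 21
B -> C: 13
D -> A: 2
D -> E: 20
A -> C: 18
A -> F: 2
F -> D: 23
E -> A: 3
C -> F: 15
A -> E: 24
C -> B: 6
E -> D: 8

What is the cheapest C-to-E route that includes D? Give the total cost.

58

Best C to D: C–F–D costing 38
Best D to E: D–E costing 20
Total via D: 38 + 20 = 58.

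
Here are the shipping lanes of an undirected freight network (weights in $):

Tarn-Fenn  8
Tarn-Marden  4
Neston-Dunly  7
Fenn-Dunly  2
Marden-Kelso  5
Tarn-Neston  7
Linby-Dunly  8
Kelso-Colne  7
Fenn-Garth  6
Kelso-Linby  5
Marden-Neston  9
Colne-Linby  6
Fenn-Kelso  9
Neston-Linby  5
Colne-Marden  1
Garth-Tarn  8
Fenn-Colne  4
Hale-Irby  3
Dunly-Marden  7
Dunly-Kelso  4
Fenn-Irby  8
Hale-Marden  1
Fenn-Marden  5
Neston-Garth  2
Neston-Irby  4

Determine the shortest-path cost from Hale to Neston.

$7

Compare a few routes:
Hale–Marden–Neston: 1+9 = 10
Hale–Marden–Tarn–Neston: 1+4+7 = 12
Hale–Irby–Neston: 3+4 = 7
Cheapest is Hale–Irby–Neston at $7.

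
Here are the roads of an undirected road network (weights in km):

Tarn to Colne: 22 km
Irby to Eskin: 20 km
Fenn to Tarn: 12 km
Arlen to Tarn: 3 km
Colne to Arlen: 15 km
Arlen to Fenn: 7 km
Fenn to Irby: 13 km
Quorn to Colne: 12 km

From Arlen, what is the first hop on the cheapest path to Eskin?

Fenn

Enumerating some paths:
Arlen–Fenn–Irby–Eskin: 7+13+20 = 40
Arlen–Tarn–Fenn–Irby–Eskin: 3+12+13+20 = 48
Arlen–Colne–Tarn–Fenn–Irby–Eskin: 15+22+12+13+20 = 82
The minimum is 40 km via Arlen–Fenn–Irby–Eskin.
So from Arlen the first move is to Fenn.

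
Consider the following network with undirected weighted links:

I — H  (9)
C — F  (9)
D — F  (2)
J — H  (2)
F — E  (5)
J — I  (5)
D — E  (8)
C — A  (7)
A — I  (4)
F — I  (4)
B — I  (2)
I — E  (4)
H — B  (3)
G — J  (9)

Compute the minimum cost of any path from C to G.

Running Dijkstra from C:
C: 0
A: 7  (via C)
F: 9  (via C)
D: 11  (via F)
I: 11  (via A)
B: 13  (via I)
E: 14  (via F)
H: 16  (via B)
J: 16  (via I)
G: 25  (via J)
Shortest route: C → A → I → J → G = 25.

25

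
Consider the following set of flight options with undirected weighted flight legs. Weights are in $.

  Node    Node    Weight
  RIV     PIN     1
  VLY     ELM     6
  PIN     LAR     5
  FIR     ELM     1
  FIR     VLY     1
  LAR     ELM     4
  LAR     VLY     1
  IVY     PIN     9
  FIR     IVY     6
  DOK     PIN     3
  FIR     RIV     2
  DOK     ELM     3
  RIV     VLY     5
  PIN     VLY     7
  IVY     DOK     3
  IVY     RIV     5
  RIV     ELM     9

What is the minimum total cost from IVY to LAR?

Compare a few routes:
IVY–FIR–VLY–LAR: 6+1+1 = 8
IVY–RIV–FIR–VLY–LAR: 5+2+1+1 = 9
IVY–DOK–ELM–FIR–VLY–LAR: 3+3+1+1+1 = 9
The minimum is $8 via IVY–FIR–VLY–LAR.

$8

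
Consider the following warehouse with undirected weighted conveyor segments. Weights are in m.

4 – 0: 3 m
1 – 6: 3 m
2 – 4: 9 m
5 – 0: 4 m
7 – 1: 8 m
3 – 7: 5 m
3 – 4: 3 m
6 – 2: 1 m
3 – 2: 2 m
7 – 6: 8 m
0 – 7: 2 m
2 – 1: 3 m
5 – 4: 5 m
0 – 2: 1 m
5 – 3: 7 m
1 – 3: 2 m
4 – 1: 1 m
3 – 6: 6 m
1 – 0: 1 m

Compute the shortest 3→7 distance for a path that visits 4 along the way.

7 m

Best 3 to 4: 3–4 costing 3
Best 4 to 7: 4–1–0–7 costing 4
Total via 4: 3 + 4 = 7 m.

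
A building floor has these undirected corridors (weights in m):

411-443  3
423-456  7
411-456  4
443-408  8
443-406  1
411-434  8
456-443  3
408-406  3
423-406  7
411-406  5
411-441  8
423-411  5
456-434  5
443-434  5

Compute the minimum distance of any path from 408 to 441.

Shortest distances from 408:
408: 0
406: 3  (via 408)
443: 4  (via 406)
411: 7  (via 443)
456: 7  (via 443)
434: 9  (via 443)
423: 10  (via 406)
441: 15  (via 411)
Shortest route: 408–406–443–411–441 = 15 m.

15 m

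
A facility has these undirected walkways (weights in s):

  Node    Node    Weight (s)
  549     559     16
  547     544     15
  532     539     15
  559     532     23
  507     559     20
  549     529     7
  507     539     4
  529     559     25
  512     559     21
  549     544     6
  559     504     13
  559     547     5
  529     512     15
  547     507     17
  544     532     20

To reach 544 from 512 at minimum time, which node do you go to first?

529

Enumerating some paths:
512–529–549–544: 15+7+6 = 28
512–559–547–544: 21+5+15 = 41
Cheapest is 512–529–549–544 at 28 s.
So from 512 the first move is to 529.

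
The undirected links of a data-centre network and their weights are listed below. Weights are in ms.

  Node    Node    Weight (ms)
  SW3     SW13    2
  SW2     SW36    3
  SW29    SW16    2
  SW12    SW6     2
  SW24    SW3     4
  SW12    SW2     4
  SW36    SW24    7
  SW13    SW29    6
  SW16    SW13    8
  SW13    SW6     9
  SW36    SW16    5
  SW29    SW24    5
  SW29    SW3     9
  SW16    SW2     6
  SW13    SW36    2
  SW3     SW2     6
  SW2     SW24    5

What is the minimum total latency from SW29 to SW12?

Enumerating some paths:
SW29–SW16–SW2–SW12: 2+6+4 = 12
SW29–SW24–SW2–SW12: 5+5+4 = 14
SW29–SW13–SW36–SW2–SW12: 6+2+3+4 = 15
SW29–SW16–SW36–SW2–SW12: 2+5+3+4 = 14
The minimum is 12 ms via SW29–SW16–SW2–SW12.

12 ms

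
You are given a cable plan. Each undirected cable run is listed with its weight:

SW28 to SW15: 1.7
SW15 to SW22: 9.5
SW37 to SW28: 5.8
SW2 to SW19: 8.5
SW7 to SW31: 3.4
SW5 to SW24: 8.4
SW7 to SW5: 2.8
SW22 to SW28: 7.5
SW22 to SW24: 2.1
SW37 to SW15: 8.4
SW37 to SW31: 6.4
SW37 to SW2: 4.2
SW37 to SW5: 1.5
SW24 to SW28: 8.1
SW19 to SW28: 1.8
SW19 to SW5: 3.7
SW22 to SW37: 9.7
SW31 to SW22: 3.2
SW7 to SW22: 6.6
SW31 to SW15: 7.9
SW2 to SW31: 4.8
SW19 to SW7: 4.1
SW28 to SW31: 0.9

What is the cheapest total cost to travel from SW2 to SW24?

Candidate routes:
SW2–SW31–SW22–SW24: 4.8+3.2+2.1 = 10.1
SW2–SW37–SW5–SW24: 4.2+1.5+8.4 = 14.1
SW2–SW31–SW28–SW24: 4.8+0.9+8.1 = 13.8
The minimum is 10.1 via SW2–SW31–SW22–SW24.

10.1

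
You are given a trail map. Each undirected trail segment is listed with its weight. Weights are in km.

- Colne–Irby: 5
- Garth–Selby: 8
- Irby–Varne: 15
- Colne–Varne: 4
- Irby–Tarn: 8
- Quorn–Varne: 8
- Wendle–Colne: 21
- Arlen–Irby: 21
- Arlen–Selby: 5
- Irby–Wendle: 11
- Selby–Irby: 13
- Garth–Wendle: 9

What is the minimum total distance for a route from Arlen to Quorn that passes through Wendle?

Best Arlen to Wendle: Arlen–Selby–Garth–Wendle costing 22
Best Wendle to Quorn: Wendle–Irby–Colne–Varne–Quorn costing 28
Total via Wendle: 22 + 28 = 50 km.

50 km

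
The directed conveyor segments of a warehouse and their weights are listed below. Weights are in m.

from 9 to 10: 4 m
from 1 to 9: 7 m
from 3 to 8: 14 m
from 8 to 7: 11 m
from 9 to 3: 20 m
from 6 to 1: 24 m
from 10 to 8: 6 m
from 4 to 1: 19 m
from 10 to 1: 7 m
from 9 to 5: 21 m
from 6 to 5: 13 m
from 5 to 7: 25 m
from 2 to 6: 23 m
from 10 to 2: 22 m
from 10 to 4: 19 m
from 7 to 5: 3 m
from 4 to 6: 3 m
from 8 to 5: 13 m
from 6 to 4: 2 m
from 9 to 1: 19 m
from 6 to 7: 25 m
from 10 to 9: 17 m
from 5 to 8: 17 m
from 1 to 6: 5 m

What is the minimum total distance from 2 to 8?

Compare a few routes:
2 - 6 - 4 - 1 - 9 - 10 - 8: 23+2+19+7+4+6 = 61
2 - 6 - 1 - 9 - 10 - 8: 23+24+7+4+6 = 64
2 - 6 - 5 - 8: 23+13+17 = 53
The minimum is 53 m via 2 - 6 - 5 - 8.

53 m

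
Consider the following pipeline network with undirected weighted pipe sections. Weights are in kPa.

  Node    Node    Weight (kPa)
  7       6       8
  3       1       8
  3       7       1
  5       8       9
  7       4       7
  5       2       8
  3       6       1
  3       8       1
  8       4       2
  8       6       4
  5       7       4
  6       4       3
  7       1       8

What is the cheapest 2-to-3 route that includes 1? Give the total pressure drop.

Shortest 2→1: 2 → 5 → 7 → 1 = 20
Shortest 1→3: 1 → 3 = 8
Total via 1: 20 + 8 = 28 kPa.

28 kPa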